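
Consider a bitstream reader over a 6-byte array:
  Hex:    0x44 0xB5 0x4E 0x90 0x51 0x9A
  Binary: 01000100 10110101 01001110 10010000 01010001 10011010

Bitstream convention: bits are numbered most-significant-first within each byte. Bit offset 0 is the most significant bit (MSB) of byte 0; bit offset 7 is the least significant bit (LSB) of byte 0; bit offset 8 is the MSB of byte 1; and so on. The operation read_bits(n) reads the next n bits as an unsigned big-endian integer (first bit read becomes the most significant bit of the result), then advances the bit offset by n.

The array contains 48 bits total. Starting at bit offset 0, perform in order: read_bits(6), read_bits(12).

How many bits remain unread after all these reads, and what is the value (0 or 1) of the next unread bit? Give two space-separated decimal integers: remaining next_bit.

Read 1: bits[0:6] width=6 -> value=17 (bin 010001); offset now 6 = byte 0 bit 6; 42 bits remain
Read 2: bits[6:18] width=12 -> value=725 (bin 001011010101); offset now 18 = byte 2 bit 2; 30 bits remain

Answer: 30 0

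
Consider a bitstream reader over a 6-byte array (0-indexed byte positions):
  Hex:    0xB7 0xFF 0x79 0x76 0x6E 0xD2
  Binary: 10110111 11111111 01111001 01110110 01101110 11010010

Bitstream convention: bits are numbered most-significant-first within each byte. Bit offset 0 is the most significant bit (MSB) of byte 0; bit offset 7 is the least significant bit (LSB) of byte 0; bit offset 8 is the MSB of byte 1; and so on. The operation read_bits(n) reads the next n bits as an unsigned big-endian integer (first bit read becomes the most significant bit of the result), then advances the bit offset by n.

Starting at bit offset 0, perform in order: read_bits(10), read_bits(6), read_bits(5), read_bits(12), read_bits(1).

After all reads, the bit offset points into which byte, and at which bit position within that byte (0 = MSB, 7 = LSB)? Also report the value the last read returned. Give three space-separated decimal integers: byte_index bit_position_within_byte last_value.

Read 1: bits[0:10] width=10 -> value=735 (bin 1011011111); offset now 10 = byte 1 bit 2; 38 bits remain
Read 2: bits[10:16] width=6 -> value=63 (bin 111111); offset now 16 = byte 2 bit 0; 32 bits remain
Read 3: bits[16:21] width=5 -> value=15 (bin 01111); offset now 21 = byte 2 bit 5; 27 bits remain
Read 4: bits[21:33] width=12 -> value=748 (bin 001011101100); offset now 33 = byte 4 bit 1; 15 bits remain
Read 5: bits[33:34] width=1 -> value=1 (bin 1); offset now 34 = byte 4 bit 2; 14 bits remain

Answer: 4 2 1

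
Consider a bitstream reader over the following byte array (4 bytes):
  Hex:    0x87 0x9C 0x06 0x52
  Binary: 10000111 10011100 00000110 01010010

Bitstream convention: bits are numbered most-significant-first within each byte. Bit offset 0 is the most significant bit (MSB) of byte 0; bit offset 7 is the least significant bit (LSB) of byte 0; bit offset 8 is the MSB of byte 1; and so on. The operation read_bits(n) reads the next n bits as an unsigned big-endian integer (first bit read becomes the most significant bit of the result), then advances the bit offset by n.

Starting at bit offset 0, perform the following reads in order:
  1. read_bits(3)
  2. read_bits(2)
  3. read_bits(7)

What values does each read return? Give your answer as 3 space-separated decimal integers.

Read 1: bits[0:3] width=3 -> value=4 (bin 100); offset now 3 = byte 0 bit 3; 29 bits remain
Read 2: bits[3:5] width=2 -> value=0 (bin 00); offset now 5 = byte 0 bit 5; 27 bits remain
Read 3: bits[5:12] width=7 -> value=121 (bin 1111001); offset now 12 = byte 1 bit 4; 20 bits remain

Answer: 4 0 121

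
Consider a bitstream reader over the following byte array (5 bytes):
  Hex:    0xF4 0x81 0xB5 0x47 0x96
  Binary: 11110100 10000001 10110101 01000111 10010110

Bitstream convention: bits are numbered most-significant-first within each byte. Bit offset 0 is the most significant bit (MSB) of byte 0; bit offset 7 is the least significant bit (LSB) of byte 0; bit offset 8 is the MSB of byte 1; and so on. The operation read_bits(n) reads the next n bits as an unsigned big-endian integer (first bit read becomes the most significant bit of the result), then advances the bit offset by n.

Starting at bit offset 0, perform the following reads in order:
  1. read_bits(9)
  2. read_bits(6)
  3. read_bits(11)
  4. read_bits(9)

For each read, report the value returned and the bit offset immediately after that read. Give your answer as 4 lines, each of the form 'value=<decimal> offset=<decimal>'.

Read 1: bits[0:9] width=9 -> value=489 (bin 111101001); offset now 9 = byte 1 bit 1; 31 bits remain
Read 2: bits[9:15] width=6 -> value=0 (bin 000000); offset now 15 = byte 1 bit 7; 25 bits remain
Read 3: bits[15:26] width=11 -> value=1749 (bin 11011010101); offset now 26 = byte 3 bit 2; 14 bits remain
Read 4: bits[26:35] width=9 -> value=60 (bin 000111100); offset now 35 = byte 4 bit 3; 5 bits remain

Answer: value=489 offset=9
value=0 offset=15
value=1749 offset=26
value=60 offset=35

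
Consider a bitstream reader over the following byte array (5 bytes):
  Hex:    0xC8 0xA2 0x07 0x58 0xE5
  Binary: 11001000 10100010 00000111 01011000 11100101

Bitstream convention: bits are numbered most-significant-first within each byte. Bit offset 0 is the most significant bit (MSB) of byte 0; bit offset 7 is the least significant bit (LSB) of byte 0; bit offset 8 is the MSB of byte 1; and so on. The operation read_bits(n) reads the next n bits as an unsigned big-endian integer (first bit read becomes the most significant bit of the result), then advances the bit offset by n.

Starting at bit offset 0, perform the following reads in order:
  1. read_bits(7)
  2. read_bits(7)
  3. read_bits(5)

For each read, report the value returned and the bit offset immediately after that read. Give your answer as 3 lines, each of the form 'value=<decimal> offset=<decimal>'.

Read 1: bits[0:7] width=7 -> value=100 (bin 1100100); offset now 7 = byte 0 bit 7; 33 bits remain
Read 2: bits[7:14] width=7 -> value=40 (bin 0101000); offset now 14 = byte 1 bit 6; 26 bits remain
Read 3: bits[14:19] width=5 -> value=16 (bin 10000); offset now 19 = byte 2 bit 3; 21 bits remain

Answer: value=100 offset=7
value=40 offset=14
value=16 offset=19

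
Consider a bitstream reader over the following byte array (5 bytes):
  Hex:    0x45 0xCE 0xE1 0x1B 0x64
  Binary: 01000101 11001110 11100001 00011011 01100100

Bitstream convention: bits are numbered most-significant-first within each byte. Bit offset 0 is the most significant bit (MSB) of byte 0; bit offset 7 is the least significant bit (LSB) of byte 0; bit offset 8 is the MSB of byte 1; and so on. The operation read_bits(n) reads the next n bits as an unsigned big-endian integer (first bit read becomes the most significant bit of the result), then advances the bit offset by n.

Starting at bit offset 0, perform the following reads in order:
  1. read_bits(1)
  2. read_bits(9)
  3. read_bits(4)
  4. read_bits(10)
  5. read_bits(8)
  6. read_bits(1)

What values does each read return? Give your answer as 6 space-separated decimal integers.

Read 1: bits[0:1] width=1 -> value=0 (bin 0); offset now 1 = byte 0 bit 1; 39 bits remain
Read 2: bits[1:10] width=9 -> value=279 (bin 100010111); offset now 10 = byte 1 bit 2; 30 bits remain
Read 3: bits[10:14] width=4 -> value=3 (bin 0011); offset now 14 = byte 1 bit 6; 26 bits remain
Read 4: bits[14:24] width=10 -> value=737 (bin 1011100001); offset now 24 = byte 3 bit 0; 16 bits remain
Read 5: bits[24:32] width=8 -> value=27 (bin 00011011); offset now 32 = byte 4 bit 0; 8 bits remain
Read 6: bits[32:33] width=1 -> value=0 (bin 0); offset now 33 = byte 4 bit 1; 7 bits remain

Answer: 0 279 3 737 27 0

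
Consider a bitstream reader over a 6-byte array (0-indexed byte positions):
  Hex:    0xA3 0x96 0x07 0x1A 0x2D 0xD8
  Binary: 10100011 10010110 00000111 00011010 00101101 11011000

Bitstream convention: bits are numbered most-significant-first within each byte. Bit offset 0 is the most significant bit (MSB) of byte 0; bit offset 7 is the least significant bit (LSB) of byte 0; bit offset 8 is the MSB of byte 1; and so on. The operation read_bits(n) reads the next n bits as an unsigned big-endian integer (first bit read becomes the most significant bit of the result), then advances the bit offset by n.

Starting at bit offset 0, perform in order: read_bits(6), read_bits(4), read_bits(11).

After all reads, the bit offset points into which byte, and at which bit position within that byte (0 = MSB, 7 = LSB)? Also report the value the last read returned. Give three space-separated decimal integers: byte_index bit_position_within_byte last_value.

Read 1: bits[0:6] width=6 -> value=40 (bin 101000); offset now 6 = byte 0 bit 6; 42 bits remain
Read 2: bits[6:10] width=4 -> value=14 (bin 1110); offset now 10 = byte 1 bit 2; 38 bits remain
Read 3: bits[10:21] width=11 -> value=704 (bin 01011000000); offset now 21 = byte 2 bit 5; 27 bits remain

Answer: 2 5 704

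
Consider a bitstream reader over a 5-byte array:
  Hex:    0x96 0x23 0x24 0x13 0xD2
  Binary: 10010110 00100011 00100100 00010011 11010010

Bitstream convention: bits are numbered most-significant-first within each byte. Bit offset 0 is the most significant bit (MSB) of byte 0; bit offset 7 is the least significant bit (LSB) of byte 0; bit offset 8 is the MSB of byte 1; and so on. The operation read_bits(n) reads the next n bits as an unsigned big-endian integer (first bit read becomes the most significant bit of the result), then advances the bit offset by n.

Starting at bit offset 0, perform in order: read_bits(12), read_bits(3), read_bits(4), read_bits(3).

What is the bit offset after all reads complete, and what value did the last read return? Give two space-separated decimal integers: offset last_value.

Answer: 22 1

Derivation:
Read 1: bits[0:12] width=12 -> value=2402 (bin 100101100010); offset now 12 = byte 1 bit 4; 28 bits remain
Read 2: bits[12:15] width=3 -> value=1 (bin 001); offset now 15 = byte 1 bit 7; 25 bits remain
Read 3: bits[15:19] width=4 -> value=9 (bin 1001); offset now 19 = byte 2 bit 3; 21 bits remain
Read 4: bits[19:22] width=3 -> value=1 (bin 001); offset now 22 = byte 2 bit 6; 18 bits remain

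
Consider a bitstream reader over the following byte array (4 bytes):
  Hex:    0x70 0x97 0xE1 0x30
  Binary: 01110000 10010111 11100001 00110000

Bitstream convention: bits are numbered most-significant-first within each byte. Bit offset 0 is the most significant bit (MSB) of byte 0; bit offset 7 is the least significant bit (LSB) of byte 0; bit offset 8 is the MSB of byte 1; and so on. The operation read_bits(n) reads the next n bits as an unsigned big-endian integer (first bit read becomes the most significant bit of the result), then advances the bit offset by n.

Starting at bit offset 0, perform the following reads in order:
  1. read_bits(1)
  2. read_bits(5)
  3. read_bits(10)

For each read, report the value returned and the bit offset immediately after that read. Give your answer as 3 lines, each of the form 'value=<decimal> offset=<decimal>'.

Read 1: bits[0:1] width=1 -> value=0 (bin 0); offset now 1 = byte 0 bit 1; 31 bits remain
Read 2: bits[1:6] width=5 -> value=28 (bin 11100); offset now 6 = byte 0 bit 6; 26 bits remain
Read 3: bits[6:16] width=10 -> value=151 (bin 0010010111); offset now 16 = byte 2 bit 0; 16 bits remain

Answer: value=0 offset=1
value=28 offset=6
value=151 offset=16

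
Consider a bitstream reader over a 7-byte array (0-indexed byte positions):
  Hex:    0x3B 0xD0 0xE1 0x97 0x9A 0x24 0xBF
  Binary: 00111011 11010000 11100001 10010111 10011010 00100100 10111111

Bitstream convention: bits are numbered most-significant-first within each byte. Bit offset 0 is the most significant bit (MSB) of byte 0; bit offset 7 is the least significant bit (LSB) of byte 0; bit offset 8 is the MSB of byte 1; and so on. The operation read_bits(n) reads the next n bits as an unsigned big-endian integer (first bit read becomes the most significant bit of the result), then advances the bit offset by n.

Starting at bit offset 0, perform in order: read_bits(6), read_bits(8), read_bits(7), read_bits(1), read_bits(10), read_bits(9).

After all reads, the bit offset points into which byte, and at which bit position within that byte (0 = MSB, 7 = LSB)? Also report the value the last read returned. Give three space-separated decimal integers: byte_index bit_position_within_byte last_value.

Answer: 5 1 308

Derivation:
Read 1: bits[0:6] width=6 -> value=14 (bin 001110); offset now 6 = byte 0 bit 6; 50 bits remain
Read 2: bits[6:14] width=8 -> value=244 (bin 11110100); offset now 14 = byte 1 bit 6; 42 bits remain
Read 3: bits[14:21] width=7 -> value=28 (bin 0011100); offset now 21 = byte 2 bit 5; 35 bits remain
Read 4: bits[21:22] width=1 -> value=0 (bin 0); offset now 22 = byte 2 bit 6; 34 bits remain
Read 5: bits[22:32] width=10 -> value=407 (bin 0110010111); offset now 32 = byte 4 bit 0; 24 bits remain
Read 6: bits[32:41] width=9 -> value=308 (bin 100110100); offset now 41 = byte 5 bit 1; 15 bits remain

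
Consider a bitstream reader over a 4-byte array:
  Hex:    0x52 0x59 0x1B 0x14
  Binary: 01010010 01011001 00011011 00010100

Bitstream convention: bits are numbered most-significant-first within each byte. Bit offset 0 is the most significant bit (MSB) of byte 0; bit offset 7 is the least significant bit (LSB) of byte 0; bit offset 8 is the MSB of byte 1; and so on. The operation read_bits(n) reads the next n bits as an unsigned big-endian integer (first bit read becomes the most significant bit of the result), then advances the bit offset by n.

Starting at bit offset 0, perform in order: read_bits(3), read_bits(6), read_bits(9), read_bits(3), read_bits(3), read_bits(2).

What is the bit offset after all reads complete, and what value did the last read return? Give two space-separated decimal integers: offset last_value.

Answer: 26 0

Derivation:
Read 1: bits[0:3] width=3 -> value=2 (bin 010); offset now 3 = byte 0 bit 3; 29 bits remain
Read 2: bits[3:9] width=6 -> value=36 (bin 100100); offset now 9 = byte 1 bit 1; 23 bits remain
Read 3: bits[9:18] width=9 -> value=356 (bin 101100100); offset now 18 = byte 2 bit 2; 14 bits remain
Read 4: bits[18:21] width=3 -> value=3 (bin 011); offset now 21 = byte 2 bit 5; 11 bits remain
Read 5: bits[21:24] width=3 -> value=3 (bin 011); offset now 24 = byte 3 bit 0; 8 bits remain
Read 6: bits[24:26] width=2 -> value=0 (bin 00); offset now 26 = byte 3 bit 2; 6 bits remain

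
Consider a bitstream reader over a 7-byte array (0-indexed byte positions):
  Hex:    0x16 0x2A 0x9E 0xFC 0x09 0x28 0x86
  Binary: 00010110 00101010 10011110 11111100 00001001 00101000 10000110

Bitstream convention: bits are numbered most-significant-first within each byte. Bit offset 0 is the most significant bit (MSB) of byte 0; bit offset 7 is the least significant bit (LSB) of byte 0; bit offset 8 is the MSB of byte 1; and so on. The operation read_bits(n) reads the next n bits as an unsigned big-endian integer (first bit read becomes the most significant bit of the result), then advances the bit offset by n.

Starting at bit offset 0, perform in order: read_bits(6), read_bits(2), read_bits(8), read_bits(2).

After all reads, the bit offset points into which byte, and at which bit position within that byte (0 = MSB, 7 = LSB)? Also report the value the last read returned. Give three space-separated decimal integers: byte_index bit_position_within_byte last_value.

Read 1: bits[0:6] width=6 -> value=5 (bin 000101); offset now 6 = byte 0 bit 6; 50 bits remain
Read 2: bits[6:8] width=2 -> value=2 (bin 10); offset now 8 = byte 1 bit 0; 48 bits remain
Read 3: bits[8:16] width=8 -> value=42 (bin 00101010); offset now 16 = byte 2 bit 0; 40 bits remain
Read 4: bits[16:18] width=2 -> value=2 (bin 10); offset now 18 = byte 2 bit 2; 38 bits remain

Answer: 2 2 2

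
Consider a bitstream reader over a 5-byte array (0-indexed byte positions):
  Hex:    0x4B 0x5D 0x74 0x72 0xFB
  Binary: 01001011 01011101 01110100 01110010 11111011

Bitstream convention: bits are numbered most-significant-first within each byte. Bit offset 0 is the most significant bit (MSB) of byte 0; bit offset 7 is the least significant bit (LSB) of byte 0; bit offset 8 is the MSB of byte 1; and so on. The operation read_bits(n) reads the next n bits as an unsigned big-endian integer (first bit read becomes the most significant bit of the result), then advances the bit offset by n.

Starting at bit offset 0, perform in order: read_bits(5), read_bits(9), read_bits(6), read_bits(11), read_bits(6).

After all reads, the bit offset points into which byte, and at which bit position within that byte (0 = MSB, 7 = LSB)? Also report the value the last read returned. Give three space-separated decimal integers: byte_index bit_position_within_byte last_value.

Answer: 4 5 31

Derivation:
Read 1: bits[0:5] width=5 -> value=9 (bin 01001); offset now 5 = byte 0 bit 5; 35 bits remain
Read 2: bits[5:14] width=9 -> value=215 (bin 011010111); offset now 14 = byte 1 bit 6; 26 bits remain
Read 3: bits[14:20] width=6 -> value=23 (bin 010111); offset now 20 = byte 2 bit 4; 20 bits remain
Read 4: bits[20:31] width=11 -> value=569 (bin 01000111001); offset now 31 = byte 3 bit 7; 9 bits remain
Read 5: bits[31:37] width=6 -> value=31 (bin 011111); offset now 37 = byte 4 bit 5; 3 bits remain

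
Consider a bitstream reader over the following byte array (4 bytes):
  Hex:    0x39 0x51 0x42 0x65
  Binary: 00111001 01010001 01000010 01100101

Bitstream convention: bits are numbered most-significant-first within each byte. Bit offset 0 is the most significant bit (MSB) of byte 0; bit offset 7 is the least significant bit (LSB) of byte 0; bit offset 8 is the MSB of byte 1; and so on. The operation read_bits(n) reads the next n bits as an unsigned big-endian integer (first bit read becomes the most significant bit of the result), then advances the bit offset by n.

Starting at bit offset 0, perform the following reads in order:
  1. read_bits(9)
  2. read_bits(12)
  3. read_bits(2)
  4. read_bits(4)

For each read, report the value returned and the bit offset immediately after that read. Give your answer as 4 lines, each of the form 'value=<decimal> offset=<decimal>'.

Read 1: bits[0:9] width=9 -> value=114 (bin 001110010); offset now 9 = byte 1 bit 1; 23 bits remain
Read 2: bits[9:21] width=12 -> value=2600 (bin 101000101000); offset now 21 = byte 2 bit 5; 11 bits remain
Read 3: bits[21:23] width=2 -> value=1 (bin 01); offset now 23 = byte 2 bit 7; 9 bits remain
Read 4: bits[23:27] width=4 -> value=3 (bin 0011); offset now 27 = byte 3 bit 3; 5 bits remain

Answer: value=114 offset=9
value=2600 offset=21
value=1 offset=23
value=3 offset=27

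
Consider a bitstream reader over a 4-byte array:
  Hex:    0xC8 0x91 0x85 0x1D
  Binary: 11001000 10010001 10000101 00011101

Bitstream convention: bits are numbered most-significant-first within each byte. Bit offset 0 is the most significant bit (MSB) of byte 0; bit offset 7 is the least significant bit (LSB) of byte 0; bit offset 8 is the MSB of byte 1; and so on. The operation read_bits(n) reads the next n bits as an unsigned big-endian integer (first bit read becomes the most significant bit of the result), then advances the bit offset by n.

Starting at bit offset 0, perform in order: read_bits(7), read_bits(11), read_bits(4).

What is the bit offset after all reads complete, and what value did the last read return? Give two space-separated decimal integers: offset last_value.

Read 1: bits[0:7] width=7 -> value=100 (bin 1100100); offset now 7 = byte 0 bit 7; 25 bits remain
Read 2: bits[7:18] width=11 -> value=582 (bin 01001000110); offset now 18 = byte 2 bit 2; 14 bits remain
Read 3: bits[18:22] width=4 -> value=1 (bin 0001); offset now 22 = byte 2 bit 6; 10 bits remain

Answer: 22 1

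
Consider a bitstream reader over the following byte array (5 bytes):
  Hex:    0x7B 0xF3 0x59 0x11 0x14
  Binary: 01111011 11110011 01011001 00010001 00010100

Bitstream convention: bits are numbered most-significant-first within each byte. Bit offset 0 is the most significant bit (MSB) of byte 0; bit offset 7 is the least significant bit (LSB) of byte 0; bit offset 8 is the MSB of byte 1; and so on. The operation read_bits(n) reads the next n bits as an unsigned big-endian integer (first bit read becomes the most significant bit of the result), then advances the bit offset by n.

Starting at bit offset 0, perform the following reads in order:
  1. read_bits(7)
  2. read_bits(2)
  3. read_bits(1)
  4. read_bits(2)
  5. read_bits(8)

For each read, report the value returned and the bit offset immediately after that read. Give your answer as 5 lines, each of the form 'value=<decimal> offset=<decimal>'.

Answer: value=61 offset=7
value=3 offset=9
value=1 offset=10
value=3 offset=12
value=53 offset=20

Derivation:
Read 1: bits[0:7] width=7 -> value=61 (bin 0111101); offset now 7 = byte 0 bit 7; 33 bits remain
Read 2: bits[7:9] width=2 -> value=3 (bin 11); offset now 9 = byte 1 bit 1; 31 bits remain
Read 3: bits[9:10] width=1 -> value=1 (bin 1); offset now 10 = byte 1 bit 2; 30 bits remain
Read 4: bits[10:12] width=2 -> value=3 (bin 11); offset now 12 = byte 1 bit 4; 28 bits remain
Read 5: bits[12:20] width=8 -> value=53 (bin 00110101); offset now 20 = byte 2 bit 4; 20 bits remain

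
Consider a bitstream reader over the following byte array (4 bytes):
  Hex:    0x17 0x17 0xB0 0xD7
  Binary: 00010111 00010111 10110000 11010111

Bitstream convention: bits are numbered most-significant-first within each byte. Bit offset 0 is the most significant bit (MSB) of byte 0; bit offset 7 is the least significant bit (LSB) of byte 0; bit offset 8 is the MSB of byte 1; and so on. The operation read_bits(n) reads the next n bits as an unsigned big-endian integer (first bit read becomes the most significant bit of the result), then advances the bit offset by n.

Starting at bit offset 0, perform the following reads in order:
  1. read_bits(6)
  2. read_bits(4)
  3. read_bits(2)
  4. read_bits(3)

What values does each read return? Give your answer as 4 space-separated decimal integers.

Answer: 5 12 1 3

Derivation:
Read 1: bits[0:6] width=6 -> value=5 (bin 000101); offset now 6 = byte 0 bit 6; 26 bits remain
Read 2: bits[6:10] width=4 -> value=12 (bin 1100); offset now 10 = byte 1 bit 2; 22 bits remain
Read 3: bits[10:12] width=2 -> value=1 (bin 01); offset now 12 = byte 1 bit 4; 20 bits remain
Read 4: bits[12:15] width=3 -> value=3 (bin 011); offset now 15 = byte 1 bit 7; 17 bits remain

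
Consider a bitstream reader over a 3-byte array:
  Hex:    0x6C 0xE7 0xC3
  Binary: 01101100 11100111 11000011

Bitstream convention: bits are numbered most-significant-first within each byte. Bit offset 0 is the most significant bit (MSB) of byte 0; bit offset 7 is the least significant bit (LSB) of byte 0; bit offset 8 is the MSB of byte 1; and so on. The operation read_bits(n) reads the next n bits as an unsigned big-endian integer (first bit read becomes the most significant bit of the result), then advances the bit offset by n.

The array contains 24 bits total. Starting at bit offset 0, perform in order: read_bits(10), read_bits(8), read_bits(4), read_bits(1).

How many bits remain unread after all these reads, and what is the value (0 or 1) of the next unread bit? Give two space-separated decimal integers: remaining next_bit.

Answer: 1 1

Derivation:
Read 1: bits[0:10] width=10 -> value=435 (bin 0110110011); offset now 10 = byte 1 bit 2; 14 bits remain
Read 2: bits[10:18] width=8 -> value=159 (bin 10011111); offset now 18 = byte 2 bit 2; 6 bits remain
Read 3: bits[18:22] width=4 -> value=0 (bin 0000); offset now 22 = byte 2 bit 6; 2 bits remain
Read 4: bits[22:23] width=1 -> value=1 (bin 1); offset now 23 = byte 2 bit 7; 1 bits remain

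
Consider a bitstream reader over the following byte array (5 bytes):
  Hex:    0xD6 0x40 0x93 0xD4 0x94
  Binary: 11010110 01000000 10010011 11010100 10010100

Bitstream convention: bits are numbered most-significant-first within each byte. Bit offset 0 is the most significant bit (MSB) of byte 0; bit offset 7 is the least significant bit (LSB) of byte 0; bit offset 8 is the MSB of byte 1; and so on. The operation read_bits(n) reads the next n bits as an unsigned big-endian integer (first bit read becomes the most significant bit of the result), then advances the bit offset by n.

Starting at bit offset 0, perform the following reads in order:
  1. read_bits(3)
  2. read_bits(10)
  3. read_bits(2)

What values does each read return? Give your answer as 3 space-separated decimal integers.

Read 1: bits[0:3] width=3 -> value=6 (bin 110); offset now 3 = byte 0 bit 3; 37 bits remain
Read 2: bits[3:13] width=10 -> value=712 (bin 1011001000); offset now 13 = byte 1 bit 5; 27 bits remain
Read 3: bits[13:15] width=2 -> value=0 (bin 00); offset now 15 = byte 1 bit 7; 25 bits remain

Answer: 6 712 0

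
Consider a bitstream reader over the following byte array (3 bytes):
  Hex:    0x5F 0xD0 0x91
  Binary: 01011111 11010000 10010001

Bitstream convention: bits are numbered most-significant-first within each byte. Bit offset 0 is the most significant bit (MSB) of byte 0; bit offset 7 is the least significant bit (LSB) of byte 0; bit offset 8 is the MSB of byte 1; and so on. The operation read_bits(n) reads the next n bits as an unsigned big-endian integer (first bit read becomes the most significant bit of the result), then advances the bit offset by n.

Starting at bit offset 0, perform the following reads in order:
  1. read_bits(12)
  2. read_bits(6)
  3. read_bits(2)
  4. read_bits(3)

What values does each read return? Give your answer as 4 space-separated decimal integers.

Read 1: bits[0:12] width=12 -> value=1533 (bin 010111111101); offset now 12 = byte 1 bit 4; 12 bits remain
Read 2: bits[12:18] width=6 -> value=2 (bin 000010); offset now 18 = byte 2 bit 2; 6 bits remain
Read 3: bits[18:20] width=2 -> value=1 (bin 01); offset now 20 = byte 2 bit 4; 4 bits remain
Read 4: bits[20:23] width=3 -> value=0 (bin 000); offset now 23 = byte 2 bit 7; 1 bits remain

Answer: 1533 2 1 0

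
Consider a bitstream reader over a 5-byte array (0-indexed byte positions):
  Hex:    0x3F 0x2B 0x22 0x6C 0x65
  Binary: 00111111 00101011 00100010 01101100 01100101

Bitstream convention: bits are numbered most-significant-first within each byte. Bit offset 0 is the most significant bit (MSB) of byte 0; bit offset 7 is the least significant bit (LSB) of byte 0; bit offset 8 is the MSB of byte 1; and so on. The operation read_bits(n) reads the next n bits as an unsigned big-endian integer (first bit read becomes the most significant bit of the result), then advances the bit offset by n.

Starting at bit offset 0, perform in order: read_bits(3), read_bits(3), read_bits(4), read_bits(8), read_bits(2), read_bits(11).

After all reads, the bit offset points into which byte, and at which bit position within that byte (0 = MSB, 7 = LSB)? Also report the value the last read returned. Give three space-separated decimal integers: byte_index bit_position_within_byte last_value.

Answer: 3 7 310

Derivation:
Read 1: bits[0:3] width=3 -> value=1 (bin 001); offset now 3 = byte 0 bit 3; 37 bits remain
Read 2: bits[3:6] width=3 -> value=7 (bin 111); offset now 6 = byte 0 bit 6; 34 bits remain
Read 3: bits[6:10] width=4 -> value=12 (bin 1100); offset now 10 = byte 1 bit 2; 30 bits remain
Read 4: bits[10:18] width=8 -> value=172 (bin 10101100); offset now 18 = byte 2 bit 2; 22 bits remain
Read 5: bits[18:20] width=2 -> value=2 (bin 10); offset now 20 = byte 2 bit 4; 20 bits remain
Read 6: bits[20:31] width=11 -> value=310 (bin 00100110110); offset now 31 = byte 3 bit 7; 9 bits remain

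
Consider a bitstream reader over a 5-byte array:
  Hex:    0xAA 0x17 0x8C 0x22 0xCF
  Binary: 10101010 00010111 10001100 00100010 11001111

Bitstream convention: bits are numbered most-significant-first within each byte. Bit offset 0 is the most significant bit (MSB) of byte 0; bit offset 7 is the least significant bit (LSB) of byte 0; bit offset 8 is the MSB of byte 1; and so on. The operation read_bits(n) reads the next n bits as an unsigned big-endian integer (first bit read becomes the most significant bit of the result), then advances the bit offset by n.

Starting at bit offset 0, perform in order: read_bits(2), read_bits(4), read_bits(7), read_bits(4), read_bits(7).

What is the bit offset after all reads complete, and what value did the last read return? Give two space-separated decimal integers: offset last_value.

Read 1: bits[0:2] width=2 -> value=2 (bin 10); offset now 2 = byte 0 bit 2; 38 bits remain
Read 2: bits[2:6] width=4 -> value=10 (bin 1010); offset now 6 = byte 0 bit 6; 34 bits remain
Read 3: bits[6:13] width=7 -> value=66 (bin 1000010); offset now 13 = byte 1 bit 5; 27 bits remain
Read 4: bits[13:17] width=4 -> value=15 (bin 1111); offset now 17 = byte 2 bit 1; 23 bits remain
Read 5: bits[17:24] width=7 -> value=12 (bin 0001100); offset now 24 = byte 3 bit 0; 16 bits remain

Answer: 24 12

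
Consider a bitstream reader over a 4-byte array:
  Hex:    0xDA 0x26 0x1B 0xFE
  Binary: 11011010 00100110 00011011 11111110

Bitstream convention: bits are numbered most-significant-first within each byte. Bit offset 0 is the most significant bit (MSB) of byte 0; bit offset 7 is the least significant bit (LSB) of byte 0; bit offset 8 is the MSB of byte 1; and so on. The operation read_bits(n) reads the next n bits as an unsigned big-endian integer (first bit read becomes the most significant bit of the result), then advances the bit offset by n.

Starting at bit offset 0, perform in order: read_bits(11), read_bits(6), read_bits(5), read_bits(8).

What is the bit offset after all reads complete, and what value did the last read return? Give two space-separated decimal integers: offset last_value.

Read 1: bits[0:11] width=11 -> value=1745 (bin 11011010001); offset now 11 = byte 1 bit 3; 21 bits remain
Read 2: bits[11:17] width=6 -> value=12 (bin 001100); offset now 17 = byte 2 bit 1; 15 bits remain
Read 3: bits[17:22] width=5 -> value=6 (bin 00110); offset now 22 = byte 2 bit 6; 10 bits remain
Read 4: bits[22:30] width=8 -> value=255 (bin 11111111); offset now 30 = byte 3 bit 6; 2 bits remain

Answer: 30 255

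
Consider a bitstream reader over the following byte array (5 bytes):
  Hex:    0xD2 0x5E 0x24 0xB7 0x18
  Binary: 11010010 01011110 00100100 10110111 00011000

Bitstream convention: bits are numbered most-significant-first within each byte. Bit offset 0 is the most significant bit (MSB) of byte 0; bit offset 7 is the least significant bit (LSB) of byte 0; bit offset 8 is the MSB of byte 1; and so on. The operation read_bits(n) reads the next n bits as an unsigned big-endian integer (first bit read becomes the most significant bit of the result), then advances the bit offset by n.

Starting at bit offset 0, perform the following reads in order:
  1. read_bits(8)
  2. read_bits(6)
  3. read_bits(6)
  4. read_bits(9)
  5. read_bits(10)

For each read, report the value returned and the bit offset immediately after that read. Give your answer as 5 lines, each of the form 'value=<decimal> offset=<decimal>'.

Read 1: bits[0:8] width=8 -> value=210 (bin 11010010); offset now 8 = byte 1 bit 0; 32 bits remain
Read 2: bits[8:14] width=6 -> value=23 (bin 010111); offset now 14 = byte 1 bit 6; 26 bits remain
Read 3: bits[14:20] width=6 -> value=34 (bin 100010); offset now 20 = byte 2 bit 4; 20 bits remain
Read 4: bits[20:29] width=9 -> value=150 (bin 010010110); offset now 29 = byte 3 bit 5; 11 bits remain
Read 5: bits[29:39] width=10 -> value=908 (bin 1110001100); offset now 39 = byte 4 bit 7; 1 bits remain

Answer: value=210 offset=8
value=23 offset=14
value=34 offset=20
value=150 offset=29
value=908 offset=39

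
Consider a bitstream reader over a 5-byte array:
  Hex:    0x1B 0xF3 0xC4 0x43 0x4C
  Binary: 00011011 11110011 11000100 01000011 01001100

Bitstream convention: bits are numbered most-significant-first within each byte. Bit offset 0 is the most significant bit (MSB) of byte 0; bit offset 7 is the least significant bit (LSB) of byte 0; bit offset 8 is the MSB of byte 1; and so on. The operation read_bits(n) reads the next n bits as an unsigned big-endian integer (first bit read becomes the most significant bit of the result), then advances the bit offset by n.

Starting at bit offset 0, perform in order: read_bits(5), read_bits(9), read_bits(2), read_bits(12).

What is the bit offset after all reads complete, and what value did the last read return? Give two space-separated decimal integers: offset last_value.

Answer: 28 3140

Derivation:
Read 1: bits[0:5] width=5 -> value=3 (bin 00011); offset now 5 = byte 0 bit 5; 35 bits remain
Read 2: bits[5:14] width=9 -> value=252 (bin 011111100); offset now 14 = byte 1 bit 6; 26 bits remain
Read 3: bits[14:16] width=2 -> value=3 (bin 11); offset now 16 = byte 2 bit 0; 24 bits remain
Read 4: bits[16:28] width=12 -> value=3140 (bin 110001000100); offset now 28 = byte 3 bit 4; 12 bits remain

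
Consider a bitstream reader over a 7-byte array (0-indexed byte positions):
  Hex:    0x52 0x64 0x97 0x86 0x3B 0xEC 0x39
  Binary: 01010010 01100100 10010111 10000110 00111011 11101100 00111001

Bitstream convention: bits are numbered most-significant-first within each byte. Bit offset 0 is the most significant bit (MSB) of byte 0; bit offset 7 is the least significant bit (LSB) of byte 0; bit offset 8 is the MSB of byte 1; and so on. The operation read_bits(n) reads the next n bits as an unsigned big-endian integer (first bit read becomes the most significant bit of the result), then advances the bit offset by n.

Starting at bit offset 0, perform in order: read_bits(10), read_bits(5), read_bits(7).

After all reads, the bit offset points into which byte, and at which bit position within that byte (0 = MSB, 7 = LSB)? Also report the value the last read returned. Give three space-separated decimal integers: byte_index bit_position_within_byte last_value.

Answer: 2 6 37

Derivation:
Read 1: bits[0:10] width=10 -> value=329 (bin 0101001001); offset now 10 = byte 1 bit 2; 46 bits remain
Read 2: bits[10:15] width=5 -> value=18 (bin 10010); offset now 15 = byte 1 bit 7; 41 bits remain
Read 3: bits[15:22] width=7 -> value=37 (bin 0100101); offset now 22 = byte 2 bit 6; 34 bits remain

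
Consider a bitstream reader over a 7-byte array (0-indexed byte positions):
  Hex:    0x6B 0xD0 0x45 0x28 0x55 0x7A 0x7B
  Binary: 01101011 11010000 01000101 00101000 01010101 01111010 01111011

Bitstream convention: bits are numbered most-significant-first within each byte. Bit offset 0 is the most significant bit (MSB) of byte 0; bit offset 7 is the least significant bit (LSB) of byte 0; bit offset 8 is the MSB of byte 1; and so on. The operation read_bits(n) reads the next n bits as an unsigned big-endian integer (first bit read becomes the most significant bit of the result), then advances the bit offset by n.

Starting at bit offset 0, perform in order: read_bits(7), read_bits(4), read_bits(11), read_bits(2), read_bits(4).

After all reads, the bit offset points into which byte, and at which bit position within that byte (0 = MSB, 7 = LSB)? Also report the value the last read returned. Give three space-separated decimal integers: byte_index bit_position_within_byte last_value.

Read 1: bits[0:7] width=7 -> value=53 (bin 0110101); offset now 7 = byte 0 bit 7; 49 bits remain
Read 2: bits[7:11] width=4 -> value=14 (bin 1110); offset now 11 = byte 1 bit 3; 45 bits remain
Read 3: bits[11:22] width=11 -> value=1041 (bin 10000010001); offset now 22 = byte 2 bit 6; 34 bits remain
Read 4: bits[22:24] width=2 -> value=1 (bin 01); offset now 24 = byte 3 bit 0; 32 bits remain
Read 5: bits[24:28] width=4 -> value=2 (bin 0010); offset now 28 = byte 3 bit 4; 28 bits remain

Answer: 3 4 2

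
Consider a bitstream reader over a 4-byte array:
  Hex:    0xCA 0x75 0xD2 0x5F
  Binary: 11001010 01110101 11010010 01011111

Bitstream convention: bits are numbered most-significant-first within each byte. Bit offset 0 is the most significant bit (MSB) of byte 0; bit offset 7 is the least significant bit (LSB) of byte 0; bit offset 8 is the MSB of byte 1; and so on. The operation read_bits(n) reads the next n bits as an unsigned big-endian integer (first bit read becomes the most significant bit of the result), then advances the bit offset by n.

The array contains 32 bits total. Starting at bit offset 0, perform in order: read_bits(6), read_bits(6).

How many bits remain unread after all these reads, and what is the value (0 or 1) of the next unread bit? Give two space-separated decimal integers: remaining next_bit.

Read 1: bits[0:6] width=6 -> value=50 (bin 110010); offset now 6 = byte 0 bit 6; 26 bits remain
Read 2: bits[6:12] width=6 -> value=39 (bin 100111); offset now 12 = byte 1 bit 4; 20 bits remain

Answer: 20 0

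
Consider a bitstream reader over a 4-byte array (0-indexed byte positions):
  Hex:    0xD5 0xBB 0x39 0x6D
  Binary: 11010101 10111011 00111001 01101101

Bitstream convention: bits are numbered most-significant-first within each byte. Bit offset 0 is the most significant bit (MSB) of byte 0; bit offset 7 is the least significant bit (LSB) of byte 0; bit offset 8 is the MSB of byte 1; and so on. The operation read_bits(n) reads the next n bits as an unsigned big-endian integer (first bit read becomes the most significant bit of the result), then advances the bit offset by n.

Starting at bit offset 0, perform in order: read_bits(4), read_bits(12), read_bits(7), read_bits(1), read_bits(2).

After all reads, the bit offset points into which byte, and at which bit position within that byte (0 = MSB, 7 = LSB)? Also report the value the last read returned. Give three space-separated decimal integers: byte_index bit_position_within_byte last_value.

Read 1: bits[0:4] width=4 -> value=13 (bin 1101); offset now 4 = byte 0 bit 4; 28 bits remain
Read 2: bits[4:16] width=12 -> value=1467 (bin 010110111011); offset now 16 = byte 2 bit 0; 16 bits remain
Read 3: bits[16:23] width=7 -> value=28 (bin 0011100); offset now 23 = byte 2 bit 7; 9 bits remain
Read 4: bits[23:24] width=1 -> value=1 (bin 1); offset now 24 = byte 3 bit 0; 8 bits remain
Read 5: bits[24:26] width=2 -> value=1 (bin 01); offset now 26 = byte 3 bit 2; 6 bits remain

Answer: 3 2 1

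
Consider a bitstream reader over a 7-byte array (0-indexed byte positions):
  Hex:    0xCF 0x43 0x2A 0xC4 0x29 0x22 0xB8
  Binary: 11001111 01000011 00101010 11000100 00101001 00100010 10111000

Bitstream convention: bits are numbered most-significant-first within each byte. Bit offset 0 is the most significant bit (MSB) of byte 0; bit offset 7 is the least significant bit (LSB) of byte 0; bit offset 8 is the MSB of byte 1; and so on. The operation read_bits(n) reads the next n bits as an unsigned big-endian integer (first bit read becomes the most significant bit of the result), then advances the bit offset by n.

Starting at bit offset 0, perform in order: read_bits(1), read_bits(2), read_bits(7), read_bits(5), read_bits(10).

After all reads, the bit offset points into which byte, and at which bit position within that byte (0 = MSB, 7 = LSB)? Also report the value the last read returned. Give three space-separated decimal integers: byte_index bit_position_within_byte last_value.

Read 1: bits[0:1] width=1 -> value=1 (bin 1); offset now 1 = byte 0 bit 1; 55 bits remain
Read 2: bits[1:3] width=2 -> value=2 (bin 10); offset now 3 = byte 0 bit 3; 53 bits remain
Read 3: bits[3:10] width=7 -> value=61 (bin 0111101); offset now 10 = byte 1 bit 2; 46 bits remain
Read 4: bits[10:15] width=5 -> value=1 (bin 00001); offset now 15 = byte 1 bit 7; 41 bits remain
Read 5: bits[15:25] width=10 -> value=597 (bin 1001010101); offset now 25 = byte 3 bit 1; 31 bits remain

Answer: 3 1 597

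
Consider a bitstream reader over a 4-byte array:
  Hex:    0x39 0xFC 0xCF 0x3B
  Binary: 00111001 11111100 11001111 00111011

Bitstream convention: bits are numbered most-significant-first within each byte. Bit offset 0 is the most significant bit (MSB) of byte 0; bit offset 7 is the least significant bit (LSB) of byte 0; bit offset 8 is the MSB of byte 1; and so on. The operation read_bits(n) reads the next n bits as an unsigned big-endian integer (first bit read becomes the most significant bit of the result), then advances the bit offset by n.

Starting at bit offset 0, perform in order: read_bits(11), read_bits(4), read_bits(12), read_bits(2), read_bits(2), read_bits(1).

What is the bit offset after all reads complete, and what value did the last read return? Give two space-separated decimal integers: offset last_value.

Read 1: bits[0:11] width=11 -> value=463 (bin 00111001111); offset now 11 = byte 1 bit 3; 21 bits remain
Read 2: bits[11:15] width=4 -> value=14 (bin 1110); offset now 15 = byte 1 bit 7; 17 bits remain
Read 3: bits[15:27] width=12 -> value=1657 (bin 011001111001); offset now 27 = byte 3 bit 3; 5 bits remain
Read 4: bits[27:29] width=2 -> value=3 (bin 11); offset now 29 = byte 3 bit 5; 3 bits remain
Read 5: bits[29:31] width=2 -> value=1 (bin 01); offset now 31 = byte 3 bit 7; 1 bits remain
Read 6: bits[31:32] width=1 -> value=1 (bin 1); offset now 32 = byte 4 bit 0; 0 bits remain

Answer: 32 1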